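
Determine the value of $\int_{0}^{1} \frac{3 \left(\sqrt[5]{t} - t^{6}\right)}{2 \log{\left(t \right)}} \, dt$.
$- \log{\left(\frac{35 \sqrt{210}}{36} \right)}$

Introduce a parameter $a$ in the exponent: let $I(a) = \int_{0}^{1} \frac{3 \left(\sqrt[5]{t} - t^{a}\right)}{2 \log{\left(t \right)}} \, dt$.

Since $\dfrac{\partial}{\partial a}\,t^{a} = t^{a} \ln t$, the $\ln t$ in the denominator cancels and
$$\frac{dI}{da} = \int_{0}^{1} - \frac{3}{2} t^{a} \, dt = - \frac{3}{2} \left[\frac{t^{a+1}}{a+1}\right]_0^1 = - \frac{3}{2 a + 2}.$$

Integrating with respect to $a$ gives $I(a) = - \log{\left(\frac{5 \sqrt{30} \left(a + 1\right)^{\frac{3}{2}}}{36} \right)} + C$.

At $a = \frac{1}{5}$ the integrand is identically $0$, so $I(\frac{1}{5}) = 0$. The closed form gives $0$, hence $C = 0$.

Setting $a = 6$:
$$I = - \log{\left(\frac{35 \sqrt{210}}{36} \right)}.$$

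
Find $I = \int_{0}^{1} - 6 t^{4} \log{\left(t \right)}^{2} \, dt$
$- \frac{12}{125}$

Consider the simpler parametrised integral
$$J(a) = \int_{0}^{1} - 6 t^{a} \, dt = - \frac{6}{a + 1}.$$

Differentiating under the integral sign brings down a factor of $\ln t$:
$$\frac{dJ}{da} = \int_{0}^{1} - 6 t^{a} \log{\left(t \right)} \, dt = \frac{6}{\left(a + 1\right)^{2}}.$$

Repeating twice in total — each differentiation brings down another $\ln t$ — gives
$$\frac{d^{2}J}{da^{2}} = \int_{0}^{1} - 6 t^{a} \log{\left(t \right)}^{2} \, dt = - \frac{12}{\left(a + 1\right)^{3}},$$
and the integrand here is exactly the target integrand, so $I = - \frac{12}{\left(a + 1\right)^{3}}$.

Setting $a = 4$:
$$I = - \frac{12}{125}.$$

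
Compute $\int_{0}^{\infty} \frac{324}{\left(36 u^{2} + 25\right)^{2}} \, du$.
$\frac{27 \pi}{250}$

Start from the standard arctangent integral
$$J(a) = \int_{0}^{\infty} \frac{1}{4 \left(a^{2} + u^{2}\right)} \, du = \frac{\pi}{8 a}.$$

Differentiating under the integral sign with respect to $a$,
$$\frac{dJ}{da} = \int_{0}^{\infty} - \frac{a}{2 \left(a^{2} + u^{2}\right)^{2}} \, du = - \frac{\pi}{8 a^{2}},$$
so $\int_{0}^{\infty} \frac{1}{4 \left(a^{2} + u^{2}\right)^{2}} \, du = \frac{\pi}{16 a^{3}}$.

Setting $a = \frac{5}{6}$:
$$I = \frac{27 \pi}{250}.$$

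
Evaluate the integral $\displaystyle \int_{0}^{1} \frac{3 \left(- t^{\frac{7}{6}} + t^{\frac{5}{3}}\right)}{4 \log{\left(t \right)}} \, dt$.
$\log{\left(\frac{8 \sqrt[4]{13}}{13} \right)}$

Consider the one-parameter family: let $I(a) = \int_{0}^{1} \frac{3 \left(- t^{\frac{7}{6}} + t^{a}\right)}{4 \log{\left(t \right)}} \, dt$.

Since $\dfrac{\partial}{\partial a}\,t^{a} = t^{a} \ln t$, the $\ln t$ in the denominator cancels and
$$\frac{dI}{da} = \int_{0}^{1} \frac{3}{4} t^{a} \, dt = \frac{3}{4} \left[\frac{t^{a+1}}{a+1}\right]_0^1 = \frac{3}{4 \left(a + 1\right)}.$$

Integrating with respect to $a$ gives $I(a) = \log{\left(\frac{\sqrt[4]{13} \cdot 6^{\frac{3}{4}} \left(a + 1\right)^{\frac{3}{4}}}{13} \right)} + C$.

At $a = \frac{7}{6}$ the integrand is identically $0$, so $I(\frac{7}{6}) = 0$. The closed form gives $0$, hence $C = 0$.

Setting $a = \frac{5}{3}$:
$$I = \log{\left(\frac{8 \sqrt[4]{13}}{13} \right)}.$$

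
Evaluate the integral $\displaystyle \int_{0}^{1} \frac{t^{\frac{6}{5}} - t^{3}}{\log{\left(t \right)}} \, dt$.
$- \log{\left(20 \right)} + \log{\left(11 \right)}$

Consider the one-parameter family: let $I(a) = \int_{0}^{1} \frac{t^{\frac{6}{5}} - t^{a}}{\log{\left(t \right)}} \, dt$.

Since $\dfrac{\partial}{\partial a}\,t^{a} = t^{a} \ln t$, the $\ln t$ in the denominator cancels and
$$\frac{dI}{da} = \int_{0}^{1} -1 t^{a} \, dt = -1 \left[\frac{t^{a+1}}{a+1}\right]_0^1 = - \frac{1}{a + 1}.$$

Integrating with respect to $a$ gives $I(a) = - \log{\left(\frac{5 a}{11} + \frac{5}{11} \right)} + C$.

At $a = \frac{6}{5}$ the integrand is identically $0$, so $I(\frac{6}{5}) = 0$. The closed form gives $0$, hence $C = 0$.

Setting $a = 3$:
$$I = - \log{\left(20 \right)} + \log{\left(11 \right)}.$$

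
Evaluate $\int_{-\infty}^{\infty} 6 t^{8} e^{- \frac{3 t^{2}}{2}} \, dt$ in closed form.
$\frac{70 \sqrt{6} \sqrt{\pi}}{27}$

Begin with the known integral
$$J(a) = \int_{-\infty}^{\infty} 6 e^{- a t^{2}} \, dt = \frac{6 \sqrt{\pi}}{\sqrt{a}}.$$

Differentiating under the integral sign brings down a factor of $(-t^2)$:
$$\frac{dJ}{da} = \int_{-\infty}^{\infty} - 6 t^{2} e^{- a t^{2}} \, dt = - \frac{3 \sqrt{\pi}}{a^{\frac{3}{2}}}.$$

Repeating $4$ times in total — each differentiation brings down another $(-t^2)$ — gives
$$\frac{d^{4}J}{da^{4}} = \int_{-\infty}^{\infty} 6 t^{8} e^{- a t^{2}} \, dt = \frac{315 \sqrt{\pi}}{8 a^{\frac{9}{2}}},$$
and the integrand here is exactly the target integrand, so $I = \frac{315 \sqrt{\pi}}{8 a^{\frac{9}{2}}}$.

Setting $a = \frac{3}{2}$:
$$I = \frac{70 \sqrt{6} \sqrt{\pi}}{27}.$$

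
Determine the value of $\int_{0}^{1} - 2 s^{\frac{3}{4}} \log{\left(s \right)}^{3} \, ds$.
$\frac{3072}{2401}$

Begin with the known integral
$$J(a) = \int_{0}^{1} - 2 s^{a} \, ds = - \frac{2}{a + 1}.$$

Differentiating under the integral sign brings down a factor of $\ln s$:
$$\frac{dJ}{da} = \int_{0}^{1} - 2 s^{a} \log{\left(s \right)} \, ds = \frac{2}{\left(a + 1\right)^{2}}.$$

Repeating $3$ times in total — each differentiation brings down another $\ln s$ — gives
$$\frac{d^{3}J}{da^{3}} = \int_{0}^{1} - 2 s^{a} \log{\left(s \right)}^{3} \, ds = \frac{12}{\left(a + 1\right)^{4}},$$
and the integrand here is exactly the target integrand, so $I = \frac{12}{\left(a + 1\right)^{4}}$.

Setting $a = \frac{3}{4}$:
$$I = \frac{3072}{2401}.$$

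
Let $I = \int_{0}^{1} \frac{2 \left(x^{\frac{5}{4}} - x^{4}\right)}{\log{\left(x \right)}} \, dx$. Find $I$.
$\log{\left(\frac{81}{400} \right)}$

Consider the one-parameter family: let $I(a) = \int_{0}^{1} \frac{2 \left(- x^{4} + x^{a}\right)}{\log{\left(x \right)}} \, dx$.

Since $\dfrac{\partial}{\partial a}\,x^{a} = x^{a} \ln x$, the $\ln x$ in the denominator cancels and
$$\frac{dI}{da} = \int_{0}^{1} 2 x^{a} \, dx = 2 \left[\frac{x^{a+1}}{a+1}\right]_0^1 = \frac{2}{a + 1}.$$

Integrating with respect to $a$ gives $I(a) = \log{\left(\frac{\left(a + 1\right)^{2}}{25} \right)} + C$.

At $a = 4$ the integrand is identically $0$, so $I(4) = 0$. The closed form gives $0$, hence $C = 0$.

Setting $a = \frac{5}{4}$:
$$I = \log{\left(\frac{81}{400} \right)}.$$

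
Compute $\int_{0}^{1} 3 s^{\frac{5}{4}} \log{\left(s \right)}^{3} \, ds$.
$- \frac{512}{729}$

Start from the elementary integral
$$J(a) = \int_{0}^{1} 3 s^{a} \, ds = \frac{3}{a + 1}.$$

Differentiating under the integral sign brings down a factor of $\ln s$:
$$\frac{dJ}{da} = \int_{0}^{1} 3 s^{a} \log{\left(s \right)} \, ds = - \frac{3}{\left(a + 1\right)^{2}}.$$

Repeating $3$ times in total — each differentiation brings down another $\ln s$ — gives
$$\frac{d^{3}J}{da^{3}} = \int_{0}^{1} 3 s^{a} \log{\left(s \right)}^{3} \, ds = - \frac{18}{\left(a + 1\right)^{4}},$$
and the integrand here is exactly the target integrand, so $I = - \frac{18}{\left(a + 1\right)^{4}}$.

Setting $a = \frac{5}{4}$:
$$I = - \frac{512}{729}.$$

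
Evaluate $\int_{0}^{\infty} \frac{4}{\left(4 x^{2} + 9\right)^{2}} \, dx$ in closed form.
$\frac{\pi}{54}$

Recall the elementary integral
$$J(a) = \int_{0}^{\infty} \frac{1}{4 \left(a^{2} + x^{2}\right)} \, dx = \frac{\pi}{8 a}.$$

Differentiating under the integral sign with respect to $a$,
$$\frac{dJ}{da} = \int_{0}^{\infty} - \frac{a}{2 \left(a^{2} + x^{2}\right)^{2}} \, dx = - \frac{\pi}{8 a^{2}},$$
so $\int_{0}^{\infty} \frac{1}{4 \left(a^{2} + x^{2}\right)^{2}} \, dx = \frac{\pi}{16 a^{3}}$.

Setting $a = \frac{3}{2}$:
$$I = \frac{\pi}{54}.$$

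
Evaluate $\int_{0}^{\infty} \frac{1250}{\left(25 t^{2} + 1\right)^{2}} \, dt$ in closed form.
$\frac{125 \pi}{2}$

Recall the elementary integral
$$J(a) = \int_{0}^{\infty} \frac{2}{a^{2} + t^{2}} \, dt = \frac{\pi}{a}.$$

Differentiating under the integral sign with respect to $a$,
$$\frac{dJ}{da} = \int_{0}^{\infty} - \frac{4 a}{\left(a^{2} + t^{2}\right)^{2}} \, dt = - \frac{\pi}{a^{2}},$$
so $\int_{0}^{\infty} \frac{2}{\left(a^{2} + t^{2}\right)^{2}} \, dt = \frac{\pi}{2 a^{3}}$.

Setting $a = \frac{1}{5}$:
$$I = \frac{125 \pi}{2}.$$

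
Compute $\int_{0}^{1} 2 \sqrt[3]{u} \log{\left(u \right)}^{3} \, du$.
$- \frac{243}{64}$

Start from the elementary integral
$$J(a) = \int_{0}^{1} 2 u^{a} \, du = \frac{2}{a + 1}.$$

Differentiating under the integral sign brings down a factor of $\ln u$:
$$\frac{dJ}{da} = \int_{0}^{1} 2 u^{a} \log{\left(u \right)} \, du = - \frac{2}{\left(a + 1\right)^{2}}.$$

Repeating $3$ times in total — each differentiation brings down another $\ln u$ — gives
$$\frac{d^{3}J}{da^{3}} = \int_{0}^{1} 2 u^{a} \log{\left(u \right)}^{3} \, du = - \frac{12}{\left(a + 1\right)^{4}},$$
and the integrand here is exactly the target integrand, so $I = - \frac{12}{\left(a + 1\right)^{4}}$.

Setting $a = \frac{1}{3}$:
$$I = - \frac{243}{64}.$$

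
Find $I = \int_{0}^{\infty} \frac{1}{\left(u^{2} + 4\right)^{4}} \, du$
$\frac{5 \pi}{4096}$

Recall the elementary integral
$$J(a) = \int_{0}^{\infty} \frac{1}{a^{2} + u^{2}} \, du = \frac{\pi}{2 a}.$$

Differentiating under the integral sign with respect to $a$,
$$\frac{dJ}{da} = \int_{0}^{\infty} - \frac{2 a}{\left(a^{2} + u^{2}\right)^{2}} \, du = - \frac{\pi}{2 a^{2}},$$
so $\int_{0}^{\infty} \frac{1}{\left(a^{2} + u^{2}\right)^{2}} \, du = \frac{\pi}{4 a^{3}}$.

Repeating — each differentiation of $1/(u^2+a^2)^j$ produces $-2ja/(u^2+a^2)^{j+1}$ — and dividing through by $-2ja$ at each step yields, after $3$ differentiations in total,
$$\int_{0}^{\infty} \frac{1}{\left(a^{2} + u^{2}\right)^{4}} \, du = \frac{5 \pi}{32 a^{7}}.$$

Setting $a = 2$:
$$I = \frac{5 \pi}{4096}.$$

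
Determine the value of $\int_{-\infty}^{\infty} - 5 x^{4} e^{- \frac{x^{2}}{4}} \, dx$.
$- 120 \sqrt{\pi}$

Start from the elementary integral
$$J(a) = \int_{-\infty}^{\infty} - 5 e^{- a x^{2}} \, dx = - \frac{5 \sqrt{\pi}}{\sqrt{a}}.$$

Differentiating under the integral sign brings down a factor of $(-x^2)$:
$$\frac{dJ}{da} = \int_{-\infty}^{\infty} 5 x^{2} e^{- a x^{2}} \, dx = \frac{5 \sqrt{\pi}}{2 a^{\frac{3}{2}}}.$$

Repeating twice in total — each differentiation brings down another $(-x^2)$ — gives
$$\frac{d^{2}J}{da^{2}} = \int_{-\infty}^{\infty} - 5 x^{4} e^{- a x^{2}} \, dx = - \frac{15 \sqrt{\pi}}{4 a^{\frac{5}{2}}},$$
and the integrand here is exactly the target integrand, so $I = - \frac{15 \sqrt{\pi}}{4 a^{\frac{5}{2}}}$.

Setting $a = \frac{1}{4}$:
$$I = - 120 \sqrt{\pi}.$$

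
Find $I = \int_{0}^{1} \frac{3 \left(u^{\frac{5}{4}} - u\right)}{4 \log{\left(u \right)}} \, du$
$- \frac{9 \log{\left(2 \right)}}{4} + \frac{3 \log{\left(3 \right)}}{2}$

Replace the exponent $\frac{5}{4}$ by a parameter $a$: let $I(a) = \int_{0}^{1} \frac{3 \left(- u + u^{a}\right)}{4 \log{\left(u \right)}} \, du$.

Since $\dfrac{\partial}{\partial a}\,u^{a} = u^{a} \ln u$, the $\ln u$ in the denominator cancels and
$$\frac{dI}{da} = \int_{0}^{1} \frac{3}{4} u^{a} \, du = \frac{3}{4} \left[\frac{u^{a+1}}{a+1}\right]_0^1 = \frac{3}{4 \left(a + 1\right)}.$$

Integrating with respect to $a$ gives $I(a) = \frac{3 \log{\left(a + 1 \right)}}{4} - \frac{3 \log{\left(2 \right)}}{4} + C$.

At $a = 1$ the integrand is identically $0$, so $I(1) = 0$. The closed form gives $0$, hence $C = 0$.

Setting $a = \frac{5}{4}$:
$$I = - \frac{9 \log{\left(2 \right)}}{4} + \frac{3 \log{\left(3 \right)}}{2}.$$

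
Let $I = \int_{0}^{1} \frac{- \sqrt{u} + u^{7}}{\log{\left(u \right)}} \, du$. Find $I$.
$- \log{\left(\frac{3}{16} \right)}$

Replace the exponent $\frac{1}{2}$ by a parameter $a$: let $I(a) = \int_{0}^{1} \frac{u^{7} - u^{a}}{\log{\left(u \right)}} \, du$.

Since $\dfrac{\partial}{\partial a}\,u^{a} = u^{a} \ln u$, the $\ln u$ in the denominator cancels and
$$\frac{dI}{da} = \int_{0}^{1} -1 u^{a} \, du = -1 \left[\frac{u^{a+1}}{a+1}\right]_0^1 = - \frac{1}{a + 1}.$$

Integrating with respect to $a$ gives $I(a) = - \log{\left(\frac{a}{8} + \frac{1}{8} \right)} + C$.

At $a = 7$ the integrand is identically $0$, so $I(7) = 0$. The closed form gives $0$, hence $C = 0$.

Setting $a = \frac{1}{2}$:
$$I = - \log{\left(\frac{3}{16} \right)}.$$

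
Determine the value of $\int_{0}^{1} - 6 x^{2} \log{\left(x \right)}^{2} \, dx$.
$- \frac{4}{9}$

Begin with the known integral
$$J(a) = \int_{0}^{1} - 6 x^{a} \, dx = - \frac{6}{a + 1}.$$

Differentiating under the integral sign brings down a factor of $\ln x$:
$$\frac{dJ}{da} = \int_{0}^{1} - 6 x^{a} \log{\left(x \right)} \, dx = \frac{6}{\left(a + 1\right)^{2}}.$$

Repeating twice in total — each differentiation brings down another $\ln x$ — gives
$$\frac{d^{2}J}{da^{2}} = \int_{0}^{1} - 6 x^{a} \log{\left(x \right)}^{2} \, dx = - \frac{12}{\left(a + 1\right)^{3}},$$
and the integrand here is exactly the target integrand, so $I = - \frac{12}{\left(a + 1\right)^{3}}$.

Setting $a = 2$:
$$I = - \frac{4}{9}.$$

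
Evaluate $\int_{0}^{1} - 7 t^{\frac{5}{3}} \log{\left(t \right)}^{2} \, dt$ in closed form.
$- \frac{189}{256}$

Start from the elementary integral
$$J(a) = \int_{0}^{1} - 7 t^{a} \, dt = - \frac{7}{a + 1}.$$

Differentiating under the integral sign brings down a factor of $\ln t$:
$$\frac{dJ}{da} = \int_{0}^{1} - 7 t^{a} \log{\left(t \right)} \, dt = \frac{7}{\left(a + 1\right)^{2}}.$$

Repeating twice in total — each differentiation brings down another $\ln t$ — gives
$$\frac{d^{2}J}{da^{2}} = \int_{0}^{1} - 7 t^{a} \log{\left(t \right)}^{2} \, dt = - \frac{14}{\left(a + 1\right)^{3}},$$
and the integrand here is exactly the target integrand, so $I = - \frac{14}{\left(a + 1\right)^{3}}$.

Setting $a = \frac{5}{3}$:
$$I = - \frac{189}{256}.$$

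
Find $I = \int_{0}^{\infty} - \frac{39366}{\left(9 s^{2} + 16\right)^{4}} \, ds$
$- \frac{32805 \pi}{262144}$

Begin with the known result
$$J(a) = \int_{0}^{\infty} - \frac{6}{a^{2} + s^{2}} \, ds = - \frac{3 \pi}{a}.$$

Differentiating under the integral sign with respect to $a$,
$$\frac{dJ}{da} = \int_{0}^{\infty} \frac{12 a}{\left(a^{2} + s^{2}\right)^{2}} \, ds = \frac{3 \pi}{a^{2}},$$
so $\int_{0}^{\infty} - \frac{6}{\left(a^{2} + s^{2}\right)^{2}} \, ds = - \frac{3 \pi}{2 a^{3}}$.

Repeating — each differentiation of $1/(s^2+a^2)^j$ produces $-2ja/(s^2+a^2)^{j+1}$ — and dividing through by $-2ja$ at each step yields, after $3$ differentiations in total,
$$\int_{0}^{\infty} - \frac{6}{\left(a^{2} + s^{2}\right)^{4}} \, ds = - \frac{15 \pi}{16 a^{7}}.$$

Setting $a = \frac{4}{3}$:
$$I = - \frac{32805 \pi}{262144}.$$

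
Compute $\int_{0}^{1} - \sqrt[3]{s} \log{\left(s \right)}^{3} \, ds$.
$\frac{243}{128}$

Start from the elementary integral
$$J(a) = \int_{0}^{1} - s^{a} \, ds = - \frac{1}{a + 1}.$$

Differentiating under the integral sign brings down a factor of $\ln s$:
$$\frac{dJ}{da} = \int_{0}^{1} - s^{a} \log{\left(s \right)} \, ds = \frac{1}{\left(a + 1\right)^{2}}.$$

Repeating $3$ times in total — each differentiation brings down another $\ln s$ — gives
$$\frac{d^{3}J}{da^{3}} = \int_{0}^{1} - s^{a} \log{\left(s \right)}^{3} \, ds = \frac{6}{\left(a + 1\right)^{4}},$$
and the integrand here is exactly the target integrand, so $I = \frac{6}{\left(a + 1\right)^{4}}$.

Setting $a = \frac{1}{3}$:
$$I = \frac{243}{128}.$$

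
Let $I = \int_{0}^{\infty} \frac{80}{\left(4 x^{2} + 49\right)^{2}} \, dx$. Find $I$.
$\frac{10 \pi}{343}$

Start from the standard arctangent integral
$$J(a) = \int_{0}^{\infty} \frac{5}{a^{2} + x^{2}} \, dx = \frac{5 \pi}{2 a}.$$

Differentiating under the integral sign with respect to $a$,
$$\frac{dJ}{da} = \int_{0}^{\infty} - \frac{10 a}{\left(a^{2} + x^{2}\right)^{2}} \, dx = - \frac{5 \pi}{2 a^{2}},$$
so $\int_{0}^{\infty} \frac{5}{\left(a^{2} + x^{2}\right)^{2}} \, dx = \frac{5 \pi}{4 a^{3}}$.

Setting $a = \frac{7}{2}$:
$$I = \frac{10 \pi}{343}.$$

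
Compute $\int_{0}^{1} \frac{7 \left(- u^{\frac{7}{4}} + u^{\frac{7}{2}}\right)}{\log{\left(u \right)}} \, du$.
$\log{\left(\frac{612220032}{19487171} \right)}$

Replace the exponent $\frac{7}{2}$ by a parameter $a$: let $I(a) = \int_{0}^{1} \frac{7 \left(- u^{\frac{7}{4}} + u^{a}\right)}{\log{\left(u \right)}} \, du$.

Since $\dfrac{\partial}{\partial a}\,u^{a} = u^{a} \ln u$, the $\ln u$ in the denominator cancels and
$$\frac{dI}{da} = \int_{0}^{1} 7 u^{a} \, du = 7 \left[\frac{u^{a+1}}{a+1}\right]_0^1 = \frac{7}{a + 1}.$$

Integrating with respect to $a$ gives $I(a) = \log{\left(\frac{16384 \left(a + 1\right)^{7}}{19487171} \right)} + C$.

At $a = \frac{7}{4}$ the integrand is identically $0$, so $I(\frac{7}{4}) = 0$. The closed form gives $0$, hence $C = 0$.

Setting $a = \frac{7}{2}$:
$$I = \log{\left(\frac{612220032}{19487171} \right)}.$$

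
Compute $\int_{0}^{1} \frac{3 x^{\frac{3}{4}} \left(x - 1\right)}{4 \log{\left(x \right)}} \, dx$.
$- \frac{3 \log{\left(7 \right)}}{4} + \frac{3 \log{\left(11 \right)}}{4}$

Replace the exponent $\frac{3}{4}$ by a parameter $a$: let $I(a) = \int_{0}^{1} \frac{3 \left(x^{\frac{7}{4}} - x^{a}\right)}{4 \log{\left(x \right)}} \, dx$.

Since $\dfrac{\partial}{\partial a}\,x^{a} = x^{a} \ln x$, the $\ln x$ in the denominator cancels and
$$\frac{dI}{da} = \int_{0}^{1} - \frac{3}{4} x^{a} \, dx = - \frac{3}{4} \left[\frac{x^{a+1}}{a+1}\right]_0^1 = - \frac{3}{4 a + 4}.$$

Integrating with respect to $a$ gives $I(a) = - \frac{3 \log{\left(a + 1 \right)}}{4} - \frac{3 \log{\left(2 \right)}}{2} + \frac{3 \log{\left(11 \right)}}{4} + C$.

At $a = \frac{7}{4}$ the integrand is identically $0$, so $I(\frac{7}{4}) = 0$. The closed form gives $0$, hence $C = 0$.

Setting $a = \frac{3}{4}$:
$$I = - \frac{3 \log{\left(7 \right)}}{4} + \frac{3 \log{\left(11 \right)}}{4}.$$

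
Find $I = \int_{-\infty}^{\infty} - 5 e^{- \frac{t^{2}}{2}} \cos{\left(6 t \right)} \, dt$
$- \frac{5 \sqrt{2} \sqrt{\pi}}{e^{18}}$

Let $b$ denote the cosine frequency and define $I(b) = \int_{-\infty}^{\infty} - 5 e^{- \frac{t^{2}}{2}} \cos{\left(b t \right)} \, dt$.

Differentiating under the integral sign,
$$I'(b) = \int_{-\infty}^{\infty} 5 t e^{- \frac{t^{2}}{2}} \sin{\left(b t \right)} \, dt.$$

Integrate $\int_{-\infty}^{\infty} t \sin(b t)\, e^{- \frac{t^{2}}{2}}\, dt$ by parts with $u = \sin(b t)$ and $dv = t\, e^{- \frac{t^{2}}{2}}\, dt$, giving $v = - e^{- \frac{t^{2}}{2}}$. The boundary term vanishes and
$$\int_{-\infty}^{\infty} t \sin(b t)\, e^{- \frac{t^{2}}{2}}\, dt = b \int_{-\infty}^{\infty} \cos(b t)\, e^{- \frac{t^{2}}{2}}\, dt,$$
so $I'(b) = - b\, I(b)$.

This is a separable first-order ODE; solving with the initial condition $I(0) = \int_{-\infty}^{\infty} - 5 e^{- \frac{t^{2}}{2}}\,dt = - 5 \sqrt{2} \sqrt{\pi}$ gives
$$I(b) = - 5 \sqrt{2} \sqrt{\pi} e^{- \frac{b^{2}}{2}}.$$

Setting $b = 6$:
$$I = - \frac{5 \sqrt{2} \sqrt{\pi}}{e^{18}}.$$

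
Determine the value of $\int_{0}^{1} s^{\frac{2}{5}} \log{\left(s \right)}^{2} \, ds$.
$\frac{250}{343}$

Begin with the known integral
$$J(a) = \int_{0}^{1} s^{a} \, ds = \frac{1}{a + 1}.$$

Differentiating under the integral sign brings down a factor of $\ln s$:
$$\frac{dJ}{da} = \int_{0}^{1} s^{a} \log{\left(s \right)} \, ds = - \frac{1}{\left(a + 1\right)^{2}}.$$

Repeating twice in total — each differentiation brings down another $\ln s$ — gives
$$\frac{d^{2}J}{da^{2}} = \int_{0}^{1} s^{a} \log{\left(s \right)}^{2} \, ds = \frac{2}{\left(a + 1\right)^{3}},$$
and the integrand here is exactly the target integrand, so $I = \frac{2}{\left(a + 1\right)^{3}}$.

Setting $a = \frac{2}{5}$:
$$I = \frac{250}{343}.$$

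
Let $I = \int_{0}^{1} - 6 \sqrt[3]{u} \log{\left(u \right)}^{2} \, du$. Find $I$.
$- \frac{81}{16}$

Begin with the known integral
$$J(a) = \int_{0}^{1} - 6 u^{a} \, du = - \frac{6}{a + 1}.$$

Differentiating under the integral sign brings down a factor of $\ln u$:
$$\frac{dJ}{da} = \int_{0}^{1} - 6 u^{a} \log{\left(u \right)} \, du = \frac{6}{\left(a + 1\right)^{2}}.$$

Repeating twice in total — each differentiation brings down another $\ln u$ — gives
$$\frac{d^{2}J}{da^{2}} = \int_{0}^{1} - 6 u^{a} \log{\left(u \right)}^{2} \, du = - \frac{12}{\left(a + 1\right)^{3}},$$
and the integrand here is exactly the target integrand, so $I = - \frac{12}{\left(a + 1\right)^{3}}$.

Setting $a = \frac{1}{3}$:
$$I = - \frac{81}{16}.$$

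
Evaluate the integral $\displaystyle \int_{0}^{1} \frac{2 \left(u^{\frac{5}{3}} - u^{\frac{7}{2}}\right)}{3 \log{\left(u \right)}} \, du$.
$\log{\left(\frac{4 \cdot 2^{\frac{2}{3}}}{9} \right)}$

Replace the exponent $\frac{5}{3}$ by a parameter $a$: let $I(a) = \int_{0}^{1} \frac{2 \left(- u^{\frac{7}{2}} + u^{a}\right)}{3 \log{\left(u \right)}} \, du$.

Since $\dfrac{\partial}{\partial a}\,u^{a} = u^{a} \ln u$, the $\ln u$ in the denominator cancels and
$$\frac{dI}{da} = \int_{0}^{1} \frac{2}{3} u^{a} \, du = \frac{2}{3} \left[\frac{u^{a+1}}{a+1}\right]_0^1 = \frac{2}{3 \left(a + 1\right)}.$$

Integrating with respect to $a$ gives $I(a) = \log{\left(\frac{6^{\frac{2}{3}} \left(a + 1\right)^{\frac{2}{3}}}{9} \right)} + C$.

At $a = \frac{7}{2}$ the integrand is identically $0$, so $I(\frac{7}{2}) = 0$. The closed form gives $0$, hence $C = 0$.

Setting $a = \frac{5}{3}$:
$$I = \log{\left(\frac{4 \cdot 2^{\frac{2}{3}}}{9} \right)}.$$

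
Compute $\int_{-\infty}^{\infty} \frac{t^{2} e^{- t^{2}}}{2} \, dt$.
$\frac{\sqrt{\pi}}{4}$

Begin with the known integral
$$J(a) = \int_{-\infty}^{\infty} \frac{e^{- a t^{2}}}{2} \, dt = \frac{\sqrt{\pi}}{2 \sqrt{a}}.$$

Differentiating under the integral sign brings down a factor of $(-t^2)$:
$$\frac{dJ}{da} = \int_{-\infty}^{\infty} - \frac{t^{2} e^{- a t^{2}}}{2} \, dt = - \frac{\sqrt{\pi}}{4 a^{\frac{3}{2}}}.$$

The integral on the left is $-I$, so $I = \frac{\sqrt{\pi}}{4 a^{\frac{3}{2}}}$.

Setting $a = 1$:
$$I = \frac{\sqrt{\pi}}{4}.$$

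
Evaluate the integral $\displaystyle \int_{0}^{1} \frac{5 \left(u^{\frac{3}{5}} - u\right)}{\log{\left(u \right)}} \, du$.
$- \log{\left(\frac{3125}{1024} \right)}$

Replace the exponent $1$ by a parameter $a$: let $I(a) = \int_{0}^{1} \frac{5 \left(u^{\frac{3}{5}} - u^{a}\right)}{\log{\left(u \right)}} \, du$.

Since $\dfrac{\partial}{\partial a}\,u^{a} = u^{a} \ln u$, the $\ln u$ in the denominator cancels and
$$\frac{dI}{da} = \int_{0}^{1} -5 u^{a} \, du = -5 \left[\frac{u^{a+1}}{a+1}\right]_0^1 = - \frac{5}{a + 1}.$$

Integrating with respect to $a$ gives $I(a) = - \log{\left(\frac{3125 \left(a + 1\right)^{5}}{32768} \right)} + C$.

At $a = \frac{3}{5}$ the integrand is identically $0$, so $I(\frac{3}{5}) = 0$. The closed form gives $0$, hence $C = 0$.

Setting $a = 1$:
$$I = - \log{\left(\frac{3125}{1024} \right)}.$$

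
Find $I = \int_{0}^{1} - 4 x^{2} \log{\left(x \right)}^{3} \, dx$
$\frac{8}{27}$

Start from the elementary integral
$$J(a) = \int_{0}^{1} - 4 x^{a} \, dx = - \frac{4}{a + 1}.$$

Differentiating under the integral sign brings down a factor of $\ln x$:
$$\frac{dJ}{da} = \int_{0}^{1} - 4 x^{a} \log{\left(x \right)} \, dx = \frac{4}{\left(a + 1\right)^{2}}.$$

Repeating $3$ times in total — each differentiation brings down another $\ln x$ — gives
$$\frac{d^{3}J}{da^{3}} = \int_{0}^{1} - 4 x^{a} \log{\left(x \right)}^{3} \, dx = \frac{24}{\left(a + 1\right)^{4}},$$
and the integrand here is exactly the target integrand, so $I = \frac{24}{\left(a + 1\right)^{4}}$.

Setting $a = 2$:
$$I = \frac{8}{27}.$$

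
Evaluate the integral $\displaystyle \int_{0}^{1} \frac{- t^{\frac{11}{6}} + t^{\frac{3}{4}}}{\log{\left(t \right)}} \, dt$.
$\log{\left(\frac{21}{34} \right)}$

Consider the one-parameter family: let $I(a) = \int_{0}^{1} \frac{- t^{\frac{11}{6}} + t^{a}}{\log{\left(t \right)}} \, dt$.

Since $\dfrac{\partial}{\partial a}\,t^{a} = t^{a} \ln t$, the $\ln t$ in the denominator cancels and
$$\frac{dI}{da} = \int_{0}^{1} t^{a} \, dt = \left[\frac{t^{a+1}}{a+1}\right]_0^1 = \frac{1}{a + 1}.$$

Integrating with respect to $a$ gives $I(a) = \log{\left(\frac{6 a}{17} + \frac{6}{17} \right)} + C$.

At $a = \frac{11}{6}$ the integrand is identically $0$, so $I(\frac{11}{6}) = 0$. The closed form gives $0$, hence $C = 0$.

Setting $a = \frac{3}{4}$:
$$I = \log{\left(\frac{21}{34} \right)}.$$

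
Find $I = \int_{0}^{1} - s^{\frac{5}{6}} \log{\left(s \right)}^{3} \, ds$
$\frac{7776}{14641}$

Start from the elementary integral
$$J(a) = \int_{0}^{1} - s^{a} \, ds = - \frac{1}{a + 1}.$$

Differentiating under the integral sign brings down a factor of $\ln s$:
$$\frac{dJ}{da} = \int_{0}^{1} - s^{a} \log{\left(s \right)} \, ds = \frac{1}{\left(a + 1\right)^{2}}.$$

Repeating $3$ times in total — each differentiation brings down another $\ln s$ — gives
$$\frac{d^{3}J}{da^{3}} = \int_{0}^{1} - s^{a} \log{\left(s \right)}^{3} \, ds = \frac{6}{\left(a + 1\right)^{4}},$$
and the integrand here is exactly the target integrand, so $I = \frac{6}{\left(a + 1\right)^{4}}$.

Setting $a = \frac{5}{6}$:
$$I = \frac{7776}{14641}.$$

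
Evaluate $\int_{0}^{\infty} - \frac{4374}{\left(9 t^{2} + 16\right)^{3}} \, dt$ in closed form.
$- \frac{2187 \pi}{8192}$

Start from the standard arctangent integral
$$J(a) = \int_{0}^{\infty} - \frac{6}{a^{2} + t^{2}} \, dt = - \frac{3 \pi}{a}.$$

Differentiating under the integral sign with respect to $a$,
$$\frac{dJ}{da} = \int_{0}^{\infty} \frac{12 a}{\left(a^{2} + t^{2}\right)^{2}} \, dt = \frac{3 \pi}{a^{2}},$$
so $\int_{0}^{\infty} - \frac{6}{\left(a^{2} + t^{2}\right)^{2}} \, dt = - \frac{3 \pi}{2 a^{3}}$.

Repeating — each differentiation of $1/(t^2+a^2)^j$ produces $-2ja/(t^2+a^2)^{j+1}$ — and dividing through by $-2ja$ at each step yields, after $2$ differentiations in total,
$$\int_{0}^{\infty} - \frac{6}{\left(a^{2} + t^{2}\right)^{3}} \, dt = - \frac{9 \pi}{8 a^{5}}.$$

Setting $a = \frac{4}{3}$:
$$I = - \frac{2187 \pi}{8192}.$$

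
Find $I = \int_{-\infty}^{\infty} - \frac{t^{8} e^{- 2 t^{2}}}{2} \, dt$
$- \frac{105 \sqrt{2} \sqrt{\pi}}{1024}$

Consider the simpler parametrised integral
$$J(a) = \int_{-\infty}^{\infty} - \frac{e^{- a t^{2}}}{2} \, dt = - \frac{\sqrt{\pi}}{2 \sqrt{a}}.$$

Differentiating under the integral sign brings down a factor of $(-t^2)$:
$$\frac{dJ}{da} = \int_{-\infty}^{\infty} \frac{t^{2} e^{- a t^{2}}}{2} \, dt = \frac{\sqrt{\pi}}{4 a^{\frac{3}{2}}}.$$

Repeating $4$ times in total — each differentiation brings down another $(-t^2)$ — gives
$$\frac{d^{4}J}{da^{4}} = \int_{-\infty}^{\infty} - \frac{t^{8} e^{- a t^{2}}}{2} \, dt = - \frac{105 \sqrt{\pi}}{32 a^{\frac{9}{2}}},$$
and the integrand here is exactly the target integrand, so $I = - \frac{105 \sqrt{\pi}}{32 a^{\frac{9}{2}}}$.

Setting $a = 2$:
$$I = - \frac{105 \sqrt{2} \sqrt{\pi}}{1024}.$$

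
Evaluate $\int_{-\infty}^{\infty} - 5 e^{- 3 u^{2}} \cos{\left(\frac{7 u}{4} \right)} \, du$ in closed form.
$- \frac{5 \sqrt{3} \sqrt{\pi}}{3 e^{\frac{49}{192}}}$

Let $b$ denote the cosine frequency and define $I(b) = \int_{-\infty}^{\infty} - 5 e^{- 3 u^{2}} \cos{\left(b u \right)} \, du$.

Differentiating under the integral sign,
$$I'(b) = \int_{-\infty}^{\infty} 5 u e^{- 3 u^{2}} \sin{\left(b u \right)} \, du.$$

Integrate $\int_{-\infty}^{\infty} u \sin(b u)\, e^{- 3 u^{2}}\, du$ by parts with $w = \sin(b u)$ and $dv = u\, e^{- 3 u^{2}}\, du$, giving $v = - \frac{e^{- 3 u^{2}}}{6}$. The boundary term vanishes and
$$\int_{-\infty}^{\infty} u \sin(b u)\, e^{- 3 u^{2}}\, du = \frac{b}{6} \int_{-\infty}^{\infty} \cos(b u)\, e^{- 3 u^{2}}\, du,$$
so $I'(b) = - \frac{b}{6}\, I(b)$.

This is a separable first-order ODE; solving with the initial condition $I(0) = \int_{-\infty}^{\infty} - 5 e^{- 3 u^{2}}\,du = - \frac{5 \sqrt{3} \sqrt{\pi}}{3}$ gives
$$I(b) = - \frac{5 \sqrt{3} \sqrt{\pi} e^{- \frac{b^{2}}{12}}}{3}.$$

Setting $b = \frac{7}{4}$:
$$I = - \frac{5 \sqrt{3} \sqrt{\pi}}{3 e^{\frac{49}{192}}}.$$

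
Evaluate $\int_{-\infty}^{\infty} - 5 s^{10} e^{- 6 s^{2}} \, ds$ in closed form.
$- \frac{175 \sqrt{6} \sqrt{\pi}}{55296}$

Begin with the known integral
$$J(a) = \int_{-\infty}^{\infty} - 5 e^{- a s^{2}} \, ds = - \frac{5 \sqrt{\pi}}{\sqrt{a}}.$$

Differentiating under the integral sign brings down a factor of $(-s^2)$:
$$\frac{dJ}{da} = \int_{-\infty}^{\infty} 5 s^{2} e^{- a s^{2}} \, ds = \frac{5 \sqrt{\pi}}{2 a^{\frac{3}{2}}}.$$

Repeating $5$ times in total — each differentiation brings down another $(-s^2)$ — gives
$$\frac{d^{5}J}{da^{5}} = \int_{-\infty}^{\infty} 5 s^{10} e^{- a s^{2}} \, ds = \frac{4725 \sqrt{\pi}}{32 a^{\frac{11}{2}}},$$
and the integrand here is $(-1)^{5}$ times the target integrand, so $I = (-1)^{5}\,\frac{d^{5}J}{da^{5}} = - \frac{4725 \sqrt{\pi}}{32 a^{\frac{11}{2}}}$.

Setting $a = 6$:
$$I = - \frac{175 \sqrt{6} \sqrt{\pi}}{55296}.$$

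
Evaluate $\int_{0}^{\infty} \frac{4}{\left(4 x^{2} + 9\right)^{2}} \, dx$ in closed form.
$\frac{\pi}{54}$

Recall the elementary integral
$$J(a) = \int_{0}^{\infty} \frac{1}{4 \left(a^{2} + x^{2}\right)} \, dx = \frac{\pi}{8 a}.$$

Differentiating under the integral sign with respect to $a$,
$$\frac{dJ}{da} = \int_{0}^{\infty} - \frac{a}{2 \left(a^{2} + x^{2}\right)^{2}} \, dx = - \frac{\pi}{8 a^{2}},$$
so $\int_{0}^{\infty} \frac{1}{4 \left(a^{2} + x^{2}\right)^{2}} \, dx = \frac{\pi}{16 a^{3}}$.

Setting $a = \frac{3}{2}$:
$$I = \frac{\pi}{54}.$$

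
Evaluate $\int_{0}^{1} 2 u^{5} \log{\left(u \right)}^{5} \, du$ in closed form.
$- \frac{5}{972}$

Begin with the known integral
$$J(a) = \int_{0}^{1} 2 u^{a} \, du = \frac{2}{a + 1}.$$

Differentiating under the integral sign brings down a factor of $\ln u$:
$$\frac{dJ}{da} = \int_{0}^{1} 2 u^{a} \log{\left(u \right)} \, du = - \frac{2}{\left(a + 1\right)^{2}}.$$

Repeating $5$ times in total — each differentiation brings down another $\ln u$ — gives
$$\frac{d^{5}J}{da^{5}} = \int_{0}^{1} 2 u^{a} \log{\left(u \right)}^{5} \, du = - \frac{240}{\left(a + 1\right)^{6}},$$
and the integrand here is exactly the target integrand, so $I = - \frac{240}{\left(a + 1\right)^{6}}$.

Setting $a = 5$:
$$I = - \frac{5}{972}.$$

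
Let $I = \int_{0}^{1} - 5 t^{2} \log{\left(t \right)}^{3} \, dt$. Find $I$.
$\frac{10}{27}$

Consider the simpler parametrised integral
$$J(a) = \int_{0}^{1} - 5 t^{a} \, dt = - \frac{5}{a + 1}.$$

Differentiating under the integral sign brings down a factor of $\ln t$:
$$\frac{dJ}{da} = \int_{0}^{1} - 5 t^{a} \log{\left(t \right)} \, dt = \frac{5}{\left(a + 1\right)^{2}}.$$

Repeating $3$ times in total — each differentiation brings down another $\ln t$ — gives
$$\frac{d^{3}J}{da^{3}} = \int_{0}^{1} - 5 t^{a} \log{\left(t \right)}^{3} \, dt = \frac{30}{\left(a + 1\right)^{4}},$$
and the integrand here is exactly the target integrand, so $I = \frac{30}{\left(a + 1\right)^{4}}$.

Setting $a = 2$:
$$I = \frac{10}{27}.$$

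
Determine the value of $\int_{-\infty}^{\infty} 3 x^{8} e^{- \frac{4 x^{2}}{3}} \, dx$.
$\frac{25515 \sqrt{3} \sqrt{\pi}}{8192}$

Begin with the known integral
$$J(a) = \int_{-\infty}^{\infty} 3 e^{- a x^{2}} \, dx = \frac{3 \sqrt{\pi}}{\sqrt{a}}.$$

Differentiating under the integral sign brings down a factor of $(-x^2)$:
$$\frac{dJ}{da} = \int_{-\infty}^{\infty} - 3 x^{2} e^{- a x^{2}} \, dx = - \frac{3 \sqrt{\pi}}{2 a^{\frac{3}{2}}}.$$

Repeating $4$ times in total — each differentiation brings down another $(-x^2)$ — gives
$$\frac{d^{4}J}{da^{4}} = \int_{-\infty}^{\infty} 3 x^{8} e^{- a x^{2}} \, dx = \frac{315 \sqrt{\pi}}{16 a^{\frac{9}{2}}},$$
and the integrand here is exactly the target integrand, so $I = \frac{315 \sqrt{\pi}}{16 a^{\frac{9}{2}}}$.

Setting $a = \frac{4}{3}$:
$$I = \frac{25515 \sqrt{3} \sqrt{\pi}}{8192}.$$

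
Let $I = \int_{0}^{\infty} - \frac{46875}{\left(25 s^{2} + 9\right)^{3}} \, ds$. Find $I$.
$- \frac{3125 \pi}{432}$

Begin with the known result
$$J(a) = \int_{0}^{\infty} - \frac{3}{a^{2} + s^{2}} \, ds = - \frac{3 \pi}{2 a}.$$

Differentiating under the integral sign with respect to $a$,
$$\frac{dJ}{da} = \int_{0}^{\infty} \frac{6 a}{\left(a^{2} + s^{2}\right)^{2}} \, ds = \frac{3 \pi}{2 a^{2}},$$
so $\int_{0}^{\infty} - \frac{3}{\left(a^{2} + s^{2}\right)^{2}} \, ds = - \frac{3 \pi}{4 a^{3}}$.

Repeating — each differentiation of $1/(s^2+a^2)^j$ produces $-2ja/(s^2+a^2)^{j+1}$ — and dividing through by $-2ja$ at each step yields, after $2$ differentiations in total,
$$\int_{0}^{\infty} - \frac{3}{\left(a^{2} + s^{2}\right)^{3}} \, ds = - \frac{9 \pi}{16 a^{5}}.$$

Setting $a = \frac{3}{5}$:
$$I = - \frac{3125 \pi}{432}.$$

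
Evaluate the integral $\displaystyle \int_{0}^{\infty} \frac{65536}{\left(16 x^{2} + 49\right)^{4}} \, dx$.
$\frac{2560 \pi}{823543}$

Begin with the known result
$$J(a) = \int_{0}^{\infty} \frac{1}{a^{2} + x^{2}} \, dx = \frac{\pi}{2 a}.$$

Differentiating under the integral sign with respect to $a$,
$$\frac{dJ}{da} = \int_{0}^{\infty} - \frac{2 a}{\left(a^{2} + x^{2}\right)^{2}} \, dx = - \frac{\pi}{2 a^{2}},$$
so $\int_{0}^{\infty} \frac{1}{\left(a^{2} + x^{2}\right)^{2}} \, dx = \frac{\pi}{4 a^{3}}$.

Repeating — each differentiation of $1/(x^2+a^2)^j$ produces $-2ja/(x^2+a^2)^{j+1}$ — and dividing through by $-2ja$ at each step yields, after $3$ differentiations in total,
$$\int_{0}^{\infty} \frac{1}{\left(a^{2} + x^{2}\right)^{4}} \, dx = \frac{5 \pi}{32 a^{7}}.$$

Setting $a = \frac{7}{4}$:
$$I = \frac{2560 \pi}{823543}.$$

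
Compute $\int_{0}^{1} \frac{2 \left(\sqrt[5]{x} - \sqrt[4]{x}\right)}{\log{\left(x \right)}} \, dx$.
$- \log{\left(\frac{625}{576} \right)}$

Introduce a parameter $a$ in the exponent: let $I(a) = \int_{0}^{1} \frac{2 \left(\sqrt[5]{x} - x^{a}\right)}{\log{\left(x \right)}} \, dx$.

Since $\dfrac{\partial}{\partial a}\,x^{a} = x^{a} \ln x$, the $\ln x$ in the denominator cancels and
$$\frac{dI}{da} = \int_{0}^{1} -2 x^{a} \, dx = -2 \left[\frac{x^{a+1}}{a+1}\right]_0^1 = - \frac{2}{a + 1}.$$

Integrating with respect to $a$ gives $I(a) = - \log{\left(\frac{25 \left(a + 1\right)^{2}}{36} \right)} + C$.

At $a = \frac{1}{5}$ the integrand is identically $0$, so $I(\frac{1}{5}) = 0$. The closed form gives $0$, hence $C = 0$.

Setting $a = \frac{1}{4}$:
$$I = - \log{\left(\frac{625}{576} \right)}.$$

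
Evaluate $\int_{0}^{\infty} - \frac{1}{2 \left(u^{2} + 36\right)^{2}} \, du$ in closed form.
$- \frac{\pi}{1728}$

Start from the standard arctangent integral
$$J(a) = \int_{0}^{\infty} - \frac{1}{2 \left(a^{2} + u^{2}\right)} \, du = - \frac{\pi}{4 a}.$$

Differentiating under the integral sign with respect to $a$,
$$\frac{dJ}{da} = \int_{0}^{\infty} \frac{a}{\left(a^{2} + u^{2}\right)^{2}} \, du = \frac{\pi}{4 a^{2}},$$
so $\int_{0}^{\infty} - \frac{1}{2 \left(a^{2} + u^{2}\right)^{2}} \, du = - \frac{\pi}{8 a^{3}}$.

Setting $a = 6$:
$$I = - \frac{\pi}{1728}.$$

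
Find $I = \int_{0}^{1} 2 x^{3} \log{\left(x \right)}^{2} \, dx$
$\frac{1}{16}$

Begin with the known integral
$$J(a) = \int_{0}^{1} 2 x^{a} \, dx = \frac{2}{a + 1}.$$

Differentiating under the integral sign brings down a factor of $\ln x$:
$$\frac{dJ}{da} = \int_{0}^{1} 2 x^{a} \log{\left(x \right)} \, dx = - \frac{2}{\left(a + 1\right)^{2}}.$$

Repeating twice in total — each differentiation brings down another $\ln x$ — gives
$$\frac{d^{2}J}{da^{2}} = \int_{0}^{1} 2 x^{a} \log{\left(x \right)}^{2} \, dx = \frac{4}{\left(a + 1\right)^{3}},$$
and the integrand here is exactly the target integrand, so $I = \frac{4}{\left(a + 1\right)^{3}}$.

Setting $a = 3$:
$$I = \frac{1}{16}.$$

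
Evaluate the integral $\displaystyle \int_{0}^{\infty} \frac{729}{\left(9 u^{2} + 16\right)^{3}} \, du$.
$\frac{729 \pi}{16384}$

Start from the standard arctangent integral
$$J(a) = \int_{0}^{\infty} \frac{1}{a^{2} + u^{2}} \, du = \frac{\pi}{2 a}.$$

Differentiating under the integral sign with respect to $a$,
$$\frac{dJ}{da} = \int_{0}^{\infty} - \frac{2 a}{\left(a^{2} + u^{2}\right)^{2}} \, du = - \frac{\pi}{2 a^{2}},$$
so $\int_{0}^{\infty} \frac{1}{\left(a^{2} + u^{2}\right)^{2}} \, du = \frac{\pi}{4 a^{3}}$.

Repeating — each differentiation of $1/(u^2+a^2)^j$ produces $-2ja/(u^2+a^2)^{j+1}$ — and dividing through by $-2ja$ at each step yields, after $2$ differentiations in total,
$$\int_{0}^{\infty} \frac{1}{\left(a^{2} + u^{2}\right)^{3}} \, du = \frac{3 \pi}{16 a^{5}}.$$

Setting $a = \frac{4}{3}$:
$$I = \frac{729 \pi}{16384}.$$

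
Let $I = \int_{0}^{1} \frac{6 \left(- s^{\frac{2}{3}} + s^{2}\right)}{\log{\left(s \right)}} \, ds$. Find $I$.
$\log{\left(\frac{531441}{15625} \right)}$

Introduce a parameter $a$ in the exponent: let $I(a) = \int_{0}^{1} \frac{6 \left(s^{2} - s^{a}\right)}{\log{\left(s \right)}} \, ds$.

Since $\dfrac{\partial}{\partial a}\,s^{a} = s^{a} \ln s$, the $\ln s$ in the denominator cancels and
$$\frac{dI}{da} = \int_{0}^{1} -6 s^{a} \, ds = -6 \left[\frac{s^{a+1}}{a+1}\right]_0^1 = - \frac{6}{a + 1}.$$

Integrating with respect to $a$ gives $I(a) = \log{\left(\frac{729}{\left(a + 1\right)^{6}} \right)} + C$.

At $a = 2$ the integrand is identically $0$, so $I(2) = 0$. The closed form gives $0$, hence $C = 0$.

Setting $a = \frac{2}{3}$:
$$I = \log{\left(\frac{531441}{15625} \right)}.$$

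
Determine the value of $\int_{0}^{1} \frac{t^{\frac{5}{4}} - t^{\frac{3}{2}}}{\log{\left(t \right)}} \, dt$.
$- \log{\left(\frac{10}{9} \right)}$

Consider the one-parameter family: let $I(a) = \int_{0}^{1} \frac{t^{\frac{5}{4}} - t^{a}}{\log{\left(t \right)}} \, dt$.

Since $\dfrac{\partial}{\partial a}\,t^{a} = t^{a} \ln t$, the $\ln t$ in the denominator cancels and
$$\frac{dI}{da} = \int_{0}^{1} -1 t^{a} \, dt = -1 \left[\frac{t^{a+1}}{a+1}\right]_0^1 = - \frac{1}{a + 1}.$$

Integrating with respect to $a$ gives $I(a) = - \log{\left(\frac{4 a}{9} + \frac{4}{9} \right)} + C$.

At $a = \frac{5}{4}$ the integrand is identically $0$, so $I(\frac{5}{4}) = 0$. The closed form gives $0$, hence $C = 0$.

Setting $a = \frac{3}{2}$:
$$I = - \log{\left(\frac{10}{9} \right)}.$$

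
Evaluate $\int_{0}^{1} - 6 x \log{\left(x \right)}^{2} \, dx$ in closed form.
$- \frac{3}{2}$

Start from the elementary integral
$$J(a) = \int_{0}^{1} - 6 x^{a} \, dx = - \frac{6}{a + 1}.$$

Differentiating under the integral sign brings down a factor of $\ln x$:
$$\frac{dJ}{da} = \int_{0}^{1} - 6 x^{a} \log{\left(x \right)} \, dx = \frac{6}{\left(a + 1\right)^{2}}.$$

Repeating twice in total — each differentiation brings down another $\ln x$ — gives
$$\frac{d^{2}J}{da^{2}} = \int_{0}^{1} - 6 x^{a} \log{\left(x \right)}^{2} \, dx = - \frac{12}{\left(a + 1\right)^{3}},$$
and the integrand here is exactly the target integrand, so $I = - \frac{12}{\left(a + 1\right)^{3}}$.

Setting $a = 1$:
$$I = - \frac{3}{2}.$$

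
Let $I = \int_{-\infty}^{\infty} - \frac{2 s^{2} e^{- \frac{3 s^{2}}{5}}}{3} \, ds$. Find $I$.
$- \frac{5 \sqrt{15} \sqrt{\pi}}{27}$

Consider the simpler parametrised integral
$$J(a) = \int_{-\infty}^{\infty} - \frac{2 e^{- a s^{2}}}{3} \, ds = - \frac{2 \sqrt{\pi}}{3 \sqrt{a}}.$$

Differentiating under the integral sign brings down a factor of $(-s^2)$:
$$\frac{dJ}{da} = \int_{-\infty}^{\infty} \frac{2 s^{2} e^{- a s^{2}}}{3} \, ds = \frac{\sqrt{\pi}}{3 a^{\frac{3}{2}}}.$$

The integral on the left is $-I$, so $I = - \frac{\sqrt{\pi}}{3 a^{\frac{3}{2}}}$.

Setting $a = \frac{3}{5}$:
$$I = - \frac{5 \sqrt{15} \sqrt{\pi}}{27}.$$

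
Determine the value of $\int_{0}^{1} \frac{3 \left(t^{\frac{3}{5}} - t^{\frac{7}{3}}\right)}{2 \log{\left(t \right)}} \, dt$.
$\log{\left(\frac{24 \sqrt{3}}{125} \right)}$

Consider the one-parameter family: let $I(a) = \int_{0}^{1} \frac{3 \left(- t^{\frac{7}{3}} + t^{a}\right)}{2 \log{\left(t \right)}} \, dt$.

Since $\dfrac{\partial}{\partial a}\,t^{a} = t^{a} \ln t$, the $\ln t$ in the denominator cancels and
$$\frac{dI}{da} = \int_{0}^{1} \frac{3}{2} t^{a} \, dt = \frac{3}{2} \left[\frac{t^{a+1}}{a+1}\right]_0^1 = \frac{3}{2 \left(a + 1\right)}.$$

Integrating with respect to $a$ gives $I(a) = \log{\left(\frac{3 \sqrt{30} \left(a + 1\right)^{\frac{3}{2}}}{100} \right)} + C$.

At $a = \frac{7}{3}$ the integrand is identically $0$, so $I(\frac{7}{3}) = 0$. The closed form gives $0$, hence $C = 0$.

Setting $a = \frac{3}{5}$:
$$I = \log{\left(\frac{24 \sqrt{3}}{125} \right)}.$$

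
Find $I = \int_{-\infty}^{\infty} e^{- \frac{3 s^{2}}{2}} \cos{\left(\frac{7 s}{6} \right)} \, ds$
$\frac{\sqrt{6} \sqrt{\pi}}{3 e^{\frac{49}{216}}}$

Define $I(b) = \int_{-\infty}^{\infty} e^{- \frac{3 s^{2}}{2}} \cos{\left(b s \right)} \, ds$.

Differentiating under the integral sign,
$$I'(b) = \int_{-\infty}^{\infty} - s e^{- \frac{3 s^{2}}{2}} \sin{\left(b s \right)} \, ds.$$

Integrate $\int_{-\infty}^{\infty} s \sin(b s)\, e^{- \frac{3 s^{2}}{2}}\, ds$ by parts with $u = \sin(b s)$ and $dv = s\, e^{- \frac{3 s^{2}}{2}}\, ds$, giving $v = - \frac{e^{- \frac{3 s^{2}}{2}}}{3}$. The boundary term vanishes and
$$\int_{-\infty}^{\infty} s \sin(b s)\, e^{- \frac{3 s^{2}}{2}}\, ds = \frac{b}{3} \int_{-\infty}^{\infty} \cos(b s)\, e^{- \frac{3 s^{2}}{2}}\, ds,$$
so $I'(b) = - \frac{b}{3}\, I(b)$.

This is a separable first-order ODE; solving with the initial condition $I(0) = \int_{-\infty}^{\infty} e^{- \frac{3 s^{2}}{2}}\,ds = \frac{\sqrt{6} \sqrt{\pi}}{3}$ gives
$$I(b) = \frac{\sqrt{6} \sqrt{\pi} e^{- \frac{b^{2}}{6}}}{3}.$$

Setting $b = \frac{7}{6}$:
$$I = \frac{\sqrt{6} \sqrt{\pi}}{3 e^{\frac{49}{216}}}.$$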